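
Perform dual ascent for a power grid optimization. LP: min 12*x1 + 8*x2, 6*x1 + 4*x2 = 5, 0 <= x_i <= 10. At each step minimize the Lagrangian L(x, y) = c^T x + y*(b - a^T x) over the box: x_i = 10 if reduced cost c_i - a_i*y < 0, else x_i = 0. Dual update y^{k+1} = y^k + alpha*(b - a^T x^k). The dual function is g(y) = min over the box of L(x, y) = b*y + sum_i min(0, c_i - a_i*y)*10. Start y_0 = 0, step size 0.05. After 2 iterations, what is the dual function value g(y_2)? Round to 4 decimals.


Dual ascent for LP: min 12*x1 + 8*x2, 6*x1 + 4*x2 = 5, 0 <= x_i <= 10
Step 1: y^k = 0.0, reduced costs: (12.0, 8.0)
  x^k = (0.0, 0.0), subgradient = b - a^T x = 5.0
  y^{k+1} = 0.0 + 0.05*5.0 = 0.25
Step 2: y^k = 0.25, reduced costs: (10.5, 7.0)
  x^k = (0.0, 0.0), subgradient = b - a^T x = 5.0
  y^{k+1} = 0.25 + 0.05*5.0 = 0.5
Dual objective at y_2 = 0.5: reduced costs (9.0, 6.0), box minimizer x = (0.0, 0.0)
g(y_2) = b*y + (c1 - a1*y)*x1 + (c2 - a2*y)*x2 = 5*0.5 + 9.0*0.0 + 6.0*0.0 = 2.5 + 0.0 + 0.0 = 2.5


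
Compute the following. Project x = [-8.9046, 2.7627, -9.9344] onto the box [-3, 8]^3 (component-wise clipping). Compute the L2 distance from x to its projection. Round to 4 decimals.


Project each component onto [-3, 8].
clip(-8.9046) = -3.0, clip(2.7627) = 2.7627, clip(-9.9344) = -3.0
Projection = [-3.0, 2.7627, -3.0]
Squared diffs: [34.8643, 0.0, 48.0859]
Distance = sqrt(82.9502) = 9.1077


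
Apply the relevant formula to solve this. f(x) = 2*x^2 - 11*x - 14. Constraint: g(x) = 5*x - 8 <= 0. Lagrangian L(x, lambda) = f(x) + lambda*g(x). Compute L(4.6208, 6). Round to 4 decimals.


Step 1: Evaluate f(x).
f(4.6208) = 2*4.6208^2 - 11*4.6208 - 14 = -22.1252
Step 2: Evaluate g(x).
g(4.6208) = 5*4.6208 - 8 = 15.104
Step 3: Compute Lagrangian.
L = -22.1252 + 6*15.104 = 68.4988


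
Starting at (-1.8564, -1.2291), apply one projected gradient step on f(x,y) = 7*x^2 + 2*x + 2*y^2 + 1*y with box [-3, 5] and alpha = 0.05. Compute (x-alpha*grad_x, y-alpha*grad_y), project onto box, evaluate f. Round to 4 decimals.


Step 1: Compute gradient at (-1.8564, -1.2291).
grad_x = 2*7*-1.8564 + 2 = -23.9896
grad_y = 2*2*-1.2291 + 1 = -3.9164
Step 2: Gradient step.
x_raw = -1.8564 - 0.05*-23.9896 = -0.6569
y_raw = -1.2291 - 0.05*-3.9164 = -1.0333
Step 3: Project onto [-3, 5].
x_proj = clip(-0.6569) = -0.6569
y_proj = clip(-1.0333) = -1.0333
Step 4: Evaluate f.
f(-0.6569, -1.0333) = 2.809


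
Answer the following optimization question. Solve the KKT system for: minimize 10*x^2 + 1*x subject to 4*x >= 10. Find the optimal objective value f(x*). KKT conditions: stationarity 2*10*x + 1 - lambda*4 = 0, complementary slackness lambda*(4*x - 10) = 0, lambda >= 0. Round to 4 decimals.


Step 1: Try lambda = 0 (constraint inactive).
x_unc = -1/(2*10) = -0.05
Check: 4*-0.05 = -0.2 < 10 -- violated!
Step 2: Constraint must be active: 4*x = 10
x* = 10/4 = 2.5
lambda = (2*10*2.5 + 1)/4 = 12.75
Step 3: Compute optimal value.
f(x*) = 10*2.5^2 + 1*2.5 = 65.0


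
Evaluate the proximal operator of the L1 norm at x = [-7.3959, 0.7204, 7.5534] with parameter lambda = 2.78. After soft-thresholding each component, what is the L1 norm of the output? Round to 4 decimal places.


Soft-thresholding with lambda = 2.78:
prox(-7.3959) = sign(-7.3959)*max(|-7.3959| - 2.78, 0) = -4.6159
prox(0.7204) = sign(0.7204)*max(|0.7204| - 2.78, 0) = 0.0
prox(7.5534) = sign(7.5534)*max(|7.5534| - 2.78, 0) = 4.7734
prox(x) = [-4.6159, 0.0, 4.7734]
||prox(x)||_1 = 4.6159 + 0.0 + 4.7734 = 9.3893


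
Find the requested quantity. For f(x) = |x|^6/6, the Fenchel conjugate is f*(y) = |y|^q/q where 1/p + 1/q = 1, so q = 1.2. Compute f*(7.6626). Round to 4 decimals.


The conjugate exponent q satisfies 1/p + 1/q = 1.
p = 6, so q = 6/(6 - 1) = 1.2
|y|^q = 7.6626^1.2 = 11.5147
f*(7.6626) = 11.5147 / 1.2 = 9.5956


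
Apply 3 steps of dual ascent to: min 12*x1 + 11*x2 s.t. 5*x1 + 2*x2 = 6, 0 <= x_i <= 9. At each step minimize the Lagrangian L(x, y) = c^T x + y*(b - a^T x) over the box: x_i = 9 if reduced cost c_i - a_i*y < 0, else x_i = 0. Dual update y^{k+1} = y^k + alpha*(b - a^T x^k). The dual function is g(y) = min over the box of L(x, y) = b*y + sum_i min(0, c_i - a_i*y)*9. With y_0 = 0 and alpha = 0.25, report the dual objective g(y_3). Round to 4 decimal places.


Dual ascent for LP: min 12*x1 + 11*x2, 5*x1 + 2*x2 = 6, 0 <= x_i <= 9
Step 1: y^k = 0.0, reduced costs: (12.0, 11.0)
  x^k = (0.0, 0.0), subgradient = b - a^T x = 6.0
  y^{k+1} = 0.0 + 0.25*6.0 = 1.5
Step 2: y^k = 1.5, reduced costs: (4.5, 8.0)
  x^k = (0.0, 0.0), subgradient = b - a^T x = 6.0
  y^{k+1} = 1.5 + 0.25*6.0 = 3.0
Step 3: y^k = 3.0, reduced costs: (-3.0, 5.0)
  x^k = (9.0, 0.0), subgradient = b - a^T x = -39.0
  y^{k+1} = 3.0 + 0.25*-39.0 = -6.75
Dual objective at y_3 = -6.75: reduced costs (45.75, 24.5), box minimizer x = (0.0, 0.0)
g(y_3) = b*y + (c1 - a1*y)*x1 + (c2 - a2*y)*x2 = 6*(-6.75) + 45.75*0.0 + 24.5*0.0 = -40.5 + 0.0 + 0.0 = -40.5


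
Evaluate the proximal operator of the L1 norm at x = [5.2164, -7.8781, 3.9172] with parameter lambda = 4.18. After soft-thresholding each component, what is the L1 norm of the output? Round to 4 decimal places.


Soft-thresholding with lambda = 4.18:
prox(5.2164) = sign(5.2164)*max(|5.2164| - 4.18, 0) = 1.0364
prox(-7.8781) = sign(-7.8781)*max(|-7.8781| - 4.18, 0) = -3.6981
prox(3.9172) = sign(3.9172)*max(|3.9172| - 4.18, 0) = 0.0
prox(x) = [1.0364, -3.6981, 0.0]
||prox(x)||_1 = 1.0364 + 3.6981 + 0.0 = 4.7345


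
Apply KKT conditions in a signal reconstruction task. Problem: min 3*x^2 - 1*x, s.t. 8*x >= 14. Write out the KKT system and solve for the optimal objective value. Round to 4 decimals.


Step 1: Try lambda = 0 (constraint inactive).
x_unc = 1/(2*3) = 0.1667
Check: 8*0.1667 = 1.3336 < 14 -- violated!
Step 2: Constraint must be active: 8*x = 14
x* = 14/8 = 1.75
lambda = (2*3*1.75 - 1)/8 = 1.1875
Step 3: Compute optimal value.
f(x*) = 3*1.75^2 - 1*1.75 = 7.4375


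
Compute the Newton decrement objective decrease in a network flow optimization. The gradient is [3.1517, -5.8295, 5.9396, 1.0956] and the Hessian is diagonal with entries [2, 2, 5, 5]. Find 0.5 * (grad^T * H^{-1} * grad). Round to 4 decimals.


Step 1: H is diagonal, so H^(-1) * g = [1.5759, -2.9148, 1.1879, 0.2191].
Step 2: g^T H^(-1) g = sum_i g_i^2 / H_ii
  = (3.1517)^2/2 + (-5.8295)^2/2 + (5.9396)^2/5 + (1.0956)^2/5
  = 4.9666 + 16.9915 + 7.0558 + 0.2401 = 29.254
Step 3: Objective decrease = 0.5 * g^T H^(-1) g = 14.627


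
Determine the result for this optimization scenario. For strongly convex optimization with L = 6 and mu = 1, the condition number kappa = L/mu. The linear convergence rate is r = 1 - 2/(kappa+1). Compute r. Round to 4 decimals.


Step 1: Compute the condition number.
kappa = L/mu = 6/1 = 6.0
Step 2: Compute the convergence rate.
r = 1 - 2/(kappa + 1) = 1 - 2*mu/(L + mu) = (L - mu)/(L + mu) = 5/7 = 0.7143


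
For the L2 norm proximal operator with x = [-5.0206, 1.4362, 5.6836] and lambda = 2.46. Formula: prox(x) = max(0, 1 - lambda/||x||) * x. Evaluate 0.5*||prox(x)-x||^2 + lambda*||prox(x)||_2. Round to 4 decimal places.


Step 1: Compute ||x||.
||x|| = 7.7183
Step 2: Compute scaling factor.
scale = max(0, 1 - 2.46/7.7183) = 0.6813
Step 3: prox(x) = [-3.4204, 0.9785, 3.8721]
||prox(x)|| = 5.2583
Step 4: Proximal objective.
0.5*||prox-x||^2 = 3.0258
lambda*||prox|| = 12.9354
Total = 15.9613


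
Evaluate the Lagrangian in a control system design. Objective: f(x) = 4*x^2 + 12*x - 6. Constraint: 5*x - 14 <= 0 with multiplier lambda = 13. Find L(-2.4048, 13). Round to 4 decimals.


Step 1: Evaluate f(x).
f(-2.4048) = 4*(-2.4048)^2 + 12*(-2.4048) - 6 = -11.7253
Step 2: Evaluate g(x).
g(-2.4048) = 5*-2.4048 - 14 = -26.024
Step 3: Compute Lagrangian.
L = -11.7253 + 13*-26.024 = -350.0373


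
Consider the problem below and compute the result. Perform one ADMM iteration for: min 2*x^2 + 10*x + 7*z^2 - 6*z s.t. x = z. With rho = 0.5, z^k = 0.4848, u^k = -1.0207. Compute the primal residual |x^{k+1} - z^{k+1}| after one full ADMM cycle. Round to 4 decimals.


ADMM iteration with rho = 0.5, z^k = 0.4848, u^k = -1.0207
Step 1: x-update.
Minimize 2*x^2 + 10*x + (0.5/2)*(x - 0.4848 - 1.0207)^2
FOC: (2*2 + 0.5)*x = -10 + 0.5*(0.4848 + 1.0207)
x^{k+1} = -2.0549
Step 2: z-update.
Minimize 7*z^2 - 6*z + (0.5/2)*(-2.0549 - z - 1.0207)^2
FOC: (2*7 + 0.5)*z = 6 + 0.5*(-2.0549 - 1.0207)
z^{k+1} = 0.3077
Step 3: u-update.
u^{k+1} = -1.0207 - 2.0549 - 0.3077 = -3.3834
Step 4: Primal residual = |-2.0549 - 0.3077| = 2.3627


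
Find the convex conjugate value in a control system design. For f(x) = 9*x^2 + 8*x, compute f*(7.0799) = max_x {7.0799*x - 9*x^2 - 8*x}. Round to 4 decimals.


f*(y) = sup_x {y*x - a*x^2 - b*x} = sup_x {(y-b)*x - a*x^2}
FOC: (y - b) - 2a*x = 0 => x* = (y - b)/(2a)
x* = (7.0799 - 8)/(2*9) = -0.0511
f*(7.0799) = (y-b)^2/(4a) = (7.0799 - 8)^2/(4*9)
= 0.8466/36 = 0.0235


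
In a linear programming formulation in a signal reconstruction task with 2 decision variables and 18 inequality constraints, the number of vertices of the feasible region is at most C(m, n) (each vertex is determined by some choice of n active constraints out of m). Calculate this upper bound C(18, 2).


Each vertex corresponds to some choice of n active constraints out of m, so the number of vertices is at most C(m, n) = m! / (n!(m-n)!).
m = 18, n = 2
Numerator: 18 * 17
Denominator: 2! = 2
C(18, 2) = 153


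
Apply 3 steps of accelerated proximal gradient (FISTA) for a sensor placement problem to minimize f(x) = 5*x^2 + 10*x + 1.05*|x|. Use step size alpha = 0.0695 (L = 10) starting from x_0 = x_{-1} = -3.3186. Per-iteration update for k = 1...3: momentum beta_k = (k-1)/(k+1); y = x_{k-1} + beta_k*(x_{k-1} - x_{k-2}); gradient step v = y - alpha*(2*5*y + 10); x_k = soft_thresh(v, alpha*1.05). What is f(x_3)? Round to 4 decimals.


FISTA on f(x) = 5*x^2 + 10*x + 1.05*|x|
L = 10, alpha = 0.0695
Iteration 1: beta = 0.0, y = -3.3186 + 0.0*(-3.3186 + 3.3186) = -3.3186
  grad(y) = -23.186, v = y - alpha*grad = -1.7072
  prox(v) = soft_thresh(-1.7072, 0.073) = -1.6342
Iteration 2: beta = 0.3333, y = -1.6342 + 0.3333*(-1.6342 + 3.3186) = -1.0727
  grad(y) = -0.7273, v = y - alpha*grad = -1.0222
  prox(v) = soft_thresh(-1.0222, 0.073) = -0.9492
Iteration 3: beta = 0.5, y = -0.9492 + 0.5*(-0.9492 + 1.6342) = -0.6067
  grad(y) = 3.9329, v = y - alpha*grad = -0.88
  prox(v) = soft_thresh(-0.88, 0.073) = -0.8071
f(x_3) = 5*(-0.8071)^2 + 10*(-0.8071) + 1.05*|-0.8071| = -3.9665


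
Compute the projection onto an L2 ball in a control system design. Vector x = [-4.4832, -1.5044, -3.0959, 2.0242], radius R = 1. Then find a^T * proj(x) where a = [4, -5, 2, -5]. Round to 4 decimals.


Step 1: Compute ||x|| (intermediates to 6 decimals).
||x|| = sqrt((-4.4832)^2 + (-1.5044)^2 + (-3.0959)^2 + 2.0242^2) = 6.003689
Step 2: Project.
Since ||x|| > R, scale = R/||x|| = 1/6.003689 = 0.166564, proj(x) = scale * x
proj(x) = [-0.74674, -0.250579, -0.515665, 0.337159]
Step 3: Dot product.
a^T * proj(x) = 4*(-0.74674) - 5*(-0.250579) + 2*(-0.515665) - 5*0.337159 = -4.4512


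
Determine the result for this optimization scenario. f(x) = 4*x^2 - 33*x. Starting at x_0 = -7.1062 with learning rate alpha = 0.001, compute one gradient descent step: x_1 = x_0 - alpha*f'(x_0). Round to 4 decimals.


We compute the gradient at x_0 and apply the update.
f'(x) = 8*x - 33
f'(-7.1062) = 8*-7.1062 - 33 = -89.8496
x_1 = -7.1062 - 0.001*-89.8496 = -7.0164


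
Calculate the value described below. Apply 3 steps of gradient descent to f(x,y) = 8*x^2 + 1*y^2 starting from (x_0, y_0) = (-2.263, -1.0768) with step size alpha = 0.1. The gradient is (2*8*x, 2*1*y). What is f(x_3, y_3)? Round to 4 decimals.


Gradient descent on f(x,y) = 8*x^2 + 1*y^2.
Starting point: (-2.263, -1.0768), alpha = 0.1
Step 1: grad_x = 2*8*-2.263 = -36.208, grad_y = 2*1*-1.0768 = -2.1536
  x_1 = -2.263 - 0.1*-36.208 = 1.3578
  y_1 = -1.0768 - 0.1*-2.1536 = -0.8614
Step 2: grad_x = 2*8*1.3578 = 21.7248, grad_y = 2*1*-0.8614 = -1.7229
  x_2 = 1.3578 - 0.1*21.7248 = -0.8147
  y_2 = -0.8614 - 0.1*-1.7229 = -0.6892
Step 3: grad_x = 2*8*-0.8147 = -13.0349, grad_y = 2*1*-0.6892 = -1.3783
  x_3 = -0.8147 - 0.1*-13.0349 = 0.4888
  y_3 = -0.6892 - 0.1*-1.3783 = -0.5513
f(0.4888, -0.5513) = 8*0.4888^2 + 1*(-0.5513)^2 = 2.2154


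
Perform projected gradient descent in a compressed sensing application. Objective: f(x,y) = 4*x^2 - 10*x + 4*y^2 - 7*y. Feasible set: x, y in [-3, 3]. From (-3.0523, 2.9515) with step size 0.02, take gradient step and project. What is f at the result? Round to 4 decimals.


Step 1: Compute gradient at (-3.0523, 2.9515).
grad_x = 2*4*-3.0523 - 10 = -34.4184
grad_y = 2*4*2.9515 - 7 = 16.612
Step 2: Gradient step.
x_raw = -3.0523 - 0.02*-34.4184 = -2.3639
y_raw = 2.9515 - 0.02*16.612 = 2.6193
Step 3: Project onto [-3, 3].
x_proj = clip(-2.3639) = -2.3639
y_proj = clip(2.6193) = 2.6193
Step 4: Evaluate f.
f(-2.3639, 2.6193) = 55.0993


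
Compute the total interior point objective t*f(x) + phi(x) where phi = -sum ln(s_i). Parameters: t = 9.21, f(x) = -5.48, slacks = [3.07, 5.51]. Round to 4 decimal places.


Step 1: Compute log-barrier.
ln values: [1.1217, 1.7066]
phi = -(1.1217 + 1.7066) = -2.8282
Step 2: Compute augmented objective.
t*f(x) = 9.21*-5.48 = -50.4708
Total = -50.4708 - 2.8282 = -53.299


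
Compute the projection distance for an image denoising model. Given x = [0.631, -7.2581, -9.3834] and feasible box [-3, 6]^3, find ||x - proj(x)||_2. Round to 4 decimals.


Project each component onto [-3, 6].
clip(0.631) = 0.631, clip(-7.2581) = -3.0, clip(-9.3834) = -3.0
Projection = [0.631, -3.0, -3.0]
Squared diffs: [0.0, 18.1314, 40.7478]
Distance = sqrt(58.8792) = 7.6733


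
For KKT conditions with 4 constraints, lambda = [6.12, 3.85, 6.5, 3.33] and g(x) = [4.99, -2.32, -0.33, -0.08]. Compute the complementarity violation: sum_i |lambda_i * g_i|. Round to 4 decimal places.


KKT complementary slackness check:
lambda_1 * g_1 = 6.12 * 4.99 = 30.5388
lambda_2 * g_2 = 3.85 * -2.32 = -8.932
lambda_3 * g_3 = 6.5 * -0.33 = -2.145
lambda_4 * g_4 = 3.33 * -0.08 = -0.2664
Total violation = 30.5388 + 8.932 + 2.145 + 0.2664 = 41.8822


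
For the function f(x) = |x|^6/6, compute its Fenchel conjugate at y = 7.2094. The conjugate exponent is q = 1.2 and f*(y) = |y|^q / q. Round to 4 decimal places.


The conjugate exponent q satisfies 1/p + 1/q = 1.
p = 6, so q = 6/(6 - 1) = 1.2
|y|^q = 7.2094^1.2 = 10.7023
f*(7.2094) = 10.7023 / 1.2 = 8.9186


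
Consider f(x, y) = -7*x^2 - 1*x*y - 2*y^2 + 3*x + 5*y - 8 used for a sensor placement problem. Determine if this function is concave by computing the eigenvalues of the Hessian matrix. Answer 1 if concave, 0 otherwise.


The Hessian of f(x,y) = -7*x^2 - 1*x*y - 2*y^2 + 3*x + 5*y - 8 is:
H = [[-14, -1], [-1, -4]]
Trace = -14 - 4 = -18
Determinant = -14*-4 - (-1)^2 = 55
Discriminant = (-18)^2 - 4*55 = 104.0
Eigenvalues: lambda_1 = -14.099, lambda_2 = -3.901
The function is concave.

1


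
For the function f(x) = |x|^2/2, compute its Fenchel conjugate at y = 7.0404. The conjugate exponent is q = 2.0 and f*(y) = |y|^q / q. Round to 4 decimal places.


The conjugate exponent q satisfies 1/p + 1/q = 1.
p = 2, so q = 2/(2 - 1) = 2.0
|y|^q = 7.0404^2.0 = 49.5672
f*(7.0404) = 49.5672 / 2.0 = 24.7836


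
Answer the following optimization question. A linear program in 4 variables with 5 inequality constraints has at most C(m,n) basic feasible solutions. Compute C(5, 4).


Each vertex corresponds to some choice of n active constraints out of m, so the number of vertices is at most C(m, n) = m! / (n!(m-n)!).
m = 5, n = 4
Numerator: 5 * 4 * 3 * 2
Denominator: 4! = 24
C(5, 4) = 5


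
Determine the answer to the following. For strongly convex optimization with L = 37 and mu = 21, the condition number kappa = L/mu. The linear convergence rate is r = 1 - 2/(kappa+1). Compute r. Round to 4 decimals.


Step 1: Compute the condition number.
kappa = L/mu = 37/21 = 1.7619
Step 2: Compute the convergence rate.
r = 1 - 2/(kappa + 1) = 1 - 2*mu/(L + mu) = (L - mu)/(L + mu) = 16/58 = 0.2759


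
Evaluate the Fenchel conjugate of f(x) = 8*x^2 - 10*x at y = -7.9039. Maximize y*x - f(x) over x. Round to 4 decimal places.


f*(y) = sup_x {y*x - a*x^2 - b*x} = sup_x {(y-b)*x - a*x^2}
FOC: (y - b) - 2a*x = 0 => x* = (y - b)/(2a)
x* = (-7.9039 + 10)/(2*8) = 0.131
f*(-7.9039) = (y-b)^2/(4a) = (-7.9039 + 10)^2/(4*8)
= 4.3936/32 = 0.1373


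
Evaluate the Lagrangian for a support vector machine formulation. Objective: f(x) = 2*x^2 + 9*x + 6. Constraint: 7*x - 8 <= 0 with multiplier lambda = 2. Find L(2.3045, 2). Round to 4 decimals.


Step 1: Evaluate f(x).
f(2.3045) = 2*2.3045^2 + 9*2.3045 + 6 = 37.3619
Step 2: Evaluate g(x).
g(2.3045) = 7*2.3045 - 8 = 8.1315
Step 3: Compute Lagrangian.
L = 37.3619 + 2*8.1315 = 53.6249


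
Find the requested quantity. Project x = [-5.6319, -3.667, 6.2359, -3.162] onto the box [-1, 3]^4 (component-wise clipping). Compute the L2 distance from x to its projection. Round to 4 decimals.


Project each component onto [-1, 3].
clip(-5.6319) = -1.0, clip(-3.667) = -1.0, clip(6.2359) = 3.0, clip(-3.162) = -1.0
Projection = [-1.0, -1.0, 3.0, -1.0]
Squared diffs: [21.4545, 7.1129, 10.471, 4.6742]
Distance = sqrt(43.7126) = 6.6116


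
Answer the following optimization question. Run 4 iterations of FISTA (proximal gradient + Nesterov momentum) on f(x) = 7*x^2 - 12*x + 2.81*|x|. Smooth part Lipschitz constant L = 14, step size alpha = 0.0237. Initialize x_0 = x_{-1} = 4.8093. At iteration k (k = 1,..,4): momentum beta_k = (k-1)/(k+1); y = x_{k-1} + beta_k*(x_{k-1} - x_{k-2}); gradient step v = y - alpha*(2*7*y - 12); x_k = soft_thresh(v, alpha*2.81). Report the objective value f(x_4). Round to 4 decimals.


FISTA on f(x) = 7*x^2 - 12*x + 2.81*|x|
L = 14, alpha = 0.0237
Iteration 1: beta = 0.0, y = 4.8093 + 0.0*(4.8093 - 4.8093) = 4.8093
  grad(y) = 55.3302, v = y - alpha*grad = 3.498
  prox(v) = soft_thresh(3.498, 0.0666) = 3.4314
Iteration 2: beta = 0.3333, y = 3.4314 + 0.3333*(3.4314 - 4.8093) = 2.9721
  grad(y) = 29.609, v = y - alpha*grad = 2.2703
  prox(v) = soft_thresh(2.2703, 0.0666) = 2.2037
Iteration 3: beta = 0.5, y = 2.2037 + 0.5*(2.2037 - 3.4314) = 1.5899
  grad(y) = 10.2589, v = y - alpha*grad = 1.3468
  prox(v) = soft_thresh(1.3468, 0.0666) = 1.2802
Iteration 4: beta = 0.6, y = 1.2802 + 0.6*(1.2802 - 2.2037) = 0.7261
  grad(y) = -1.8352, v = y - alpha*grad = 0.7696
  prox(v) = soft_thresh(0.7696, 0.0666) = 0.703
f(x_4) = 7*0.703^2 - 12*0.703 + 2.81*|0.703| = -3.0011


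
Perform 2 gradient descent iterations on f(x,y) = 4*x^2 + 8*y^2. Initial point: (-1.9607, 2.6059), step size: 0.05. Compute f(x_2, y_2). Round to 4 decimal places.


Gradient descent on f(x,y) = 4*x^2 + 8*y^2.
Starting point: (-1.9607, 2.6059), alpha = 0.05
Step 1: grad_x = 2*4*-1.9607 = -15.6856, grad_y = 2*8*2.6059 = 41.6944
  x_1 = -1.9607 - 0.05*-15.6856 = -1.1764
  y_1 = 2.6059 - 0.05*41.6944 = 0.5212
Step 2: grad_x = 2*4*-1.1764 = -9.4114, grad_y = 2*8*0.5212 = 8.3389
  x_2 = -1.1764 - 0.05*-9.4114 = -0.7059
  y_2 = 0.5212 - 0.05*8.3389 = 0.1042
f(-0.7059, 0.1042) = 4*(-0.7059)^2 + 8*0.1042^2 = 2.0798


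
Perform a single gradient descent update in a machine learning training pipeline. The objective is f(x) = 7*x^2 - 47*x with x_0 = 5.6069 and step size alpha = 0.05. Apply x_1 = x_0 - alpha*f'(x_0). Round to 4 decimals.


We compute the gradient at x_0 and apply the update.
f'(x) = 14*x - 47
f'(5.6069) = 14*5.6069 - 47 = 31.4966
x_1 = 5.6069 - 0.05*31.4966 = 4.0321


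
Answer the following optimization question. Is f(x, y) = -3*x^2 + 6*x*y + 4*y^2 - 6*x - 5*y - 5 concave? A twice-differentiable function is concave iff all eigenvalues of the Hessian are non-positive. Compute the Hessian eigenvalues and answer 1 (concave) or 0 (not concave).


The Hessian of f(x,y) = -3*x^2 + 6*x*y + 4*y^2 - 6*x - 5*y - 5 is:
H = [[-6, 6], [6, 8]]
Trace = -6 + 8 = 2
Determinant = -6*8 - (6)^2 = -84
Discriminant = (2)^2 - 4*-84 = 340.0
Eigenvalues: lambda_1 = -8.2195, lambda_2 = 10.2195
The function is not concave.

0


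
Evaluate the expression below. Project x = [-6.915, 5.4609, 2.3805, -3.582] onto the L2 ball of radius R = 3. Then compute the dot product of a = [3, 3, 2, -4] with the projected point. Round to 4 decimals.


Step 1: Compute ||x|| (intermediates to 6 decimals).
||x|| = sqrt((-6.915)^2 + 5.4609^2 + 2.3805^2 + (-3.582)^2) = 9.804905
Step 2: Project.
Since ||x|| > R, scale = R/||x|| = 3/9.804905 = 0.305969, proj(x) = scale * x
proj(x) = [-2.115776, 1.670866, 0.728359, -1.095981]
Step 3: Dot product.
a^T * proj(x) = 3*(-2.115776) + 3*1.670866 + 2*0.728359 - 4*(-1.095981) = 4.5059


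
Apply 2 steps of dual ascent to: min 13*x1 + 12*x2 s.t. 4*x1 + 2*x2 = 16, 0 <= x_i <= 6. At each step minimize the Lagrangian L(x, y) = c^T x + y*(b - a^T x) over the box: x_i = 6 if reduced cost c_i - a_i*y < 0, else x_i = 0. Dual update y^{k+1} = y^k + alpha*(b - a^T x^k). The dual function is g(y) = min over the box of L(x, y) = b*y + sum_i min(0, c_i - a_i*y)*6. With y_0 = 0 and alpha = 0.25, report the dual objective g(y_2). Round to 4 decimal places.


Dual ascent for LP: min 13*x1 + 12*x2, 4*x1 + 2*x2 = 16, 0 <= x_i <= 6
Step 1: y^k = 0.0, reduced costs: (13.0, 12.0)
  x^k = (0.0, 0.0), subgradient = b - a^T x = 16.0
  y^{k+1} = 0.0 + 0.25*16.0 = 4.0
Step 2: y^k = 4.0, reduced costs: (-3.0, 4.0)
  x^k = (6.0, 0.0), subgradient = b - a^T x = -8.0
  y^{k+1} = 4.0 + 0.25*-8.0 = 2.0
Dual objective at y_2 = 2.0: reduced costs (5.0, 8.0), box minimizer x = (0.0, 0.0)
g(y_2) = b*y + (c1 - a1*y)*x1 + (c2 - a2*y)*x2 = 16*2.0 + 5.0*0.0 + 8.0*0.0 = 32.0 + 0.0 + 0.0 = 32.0


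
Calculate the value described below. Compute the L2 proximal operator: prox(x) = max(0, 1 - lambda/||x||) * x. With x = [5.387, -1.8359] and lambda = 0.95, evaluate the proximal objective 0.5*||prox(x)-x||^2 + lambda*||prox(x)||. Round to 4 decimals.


Step 1: Compute ||x||.
||x|| = 5.6912
Step 2: Compute scaling factor.
scale = max(0, 1 - 0.95/5.6912) = 0.8331
Step 3: prox(x) = [4.4878, -1.5294]
||prox(x)|| = 4.7412
Step 4: Proximal objective.
0.5*||prox-x||^2 = 0.4513
lambda*||prox|| = 4.5041
Total = 4.9554


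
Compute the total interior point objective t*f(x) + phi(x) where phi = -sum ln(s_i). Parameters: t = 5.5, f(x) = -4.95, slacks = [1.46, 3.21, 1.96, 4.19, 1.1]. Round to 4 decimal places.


Step 1: Compute log-barrier.
ln values: [0.3784, 1.1663, 0.6729, 1.4327, 0.0953]
phi = -(0.3784 + 1.1663 + 0.6729 + 1.4327 + 0.0953) = -3.7457
Step 2: Compute augmented objective.
t*f(x) = 5.5*-4.95 = -27.225
Total = -27.225 - 3.7457 = -30.9707


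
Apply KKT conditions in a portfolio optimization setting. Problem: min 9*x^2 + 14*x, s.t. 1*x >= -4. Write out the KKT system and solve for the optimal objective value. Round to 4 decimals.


Step 1: Try lambda = 0 (constraint inactive).
Stationarity: 2*9*x + 14 = 0
x* = -14/(2*9) = -7/9 = -0.7778 (rounded; the exact value -7/9 is used below)
Check constraint: 1*-0.7778 = -0.7778 >= -4 -- satisfied.
Step 2: Compute optimal value.
f(x*) = 9*(-7/9)^2 + 14*(-7/9) = -5.4444


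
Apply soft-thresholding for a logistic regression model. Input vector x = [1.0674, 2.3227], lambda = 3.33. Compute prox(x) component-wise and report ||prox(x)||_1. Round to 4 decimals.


Soft-thresholding with lambda = 3.33:
prox(1.0674) = sign(1.0674)*max(|1.0674| - 3.33, 0) = 0.0
prox(2.3227) = sign(2.3227)*max(|2.3227| - 3.33, 0) = 0.0
prox(x) = [0.0, 0.0]
||prox(x)||_1 = 0.0 + 0.0 = 0.0


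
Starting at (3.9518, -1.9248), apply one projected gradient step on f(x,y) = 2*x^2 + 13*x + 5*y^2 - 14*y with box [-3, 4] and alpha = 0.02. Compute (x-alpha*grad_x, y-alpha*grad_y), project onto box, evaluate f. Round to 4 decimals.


Step 1: Compute gradient at (3.9518, -1.9248).
grad_x = 2*2*3.9518 + 13 = 28.8072
grad_y = 2*5*-1.9248 - 14 = -33.248
Step 2: Gradient step.
x_raw = 3.9518 - 0.02*28.8072 = 3.3757
y_raw = -1.9248 - 0.02*-33.248 = -1.2598
Step 3: Project onto [-3, 4].
x_proj = clip(3.3757) = 3.3757
y_proj = clip(-1.2598) = -1.2598
Step 4: Evaluate f.
f(3.3757, -1.2598) = 92.2474


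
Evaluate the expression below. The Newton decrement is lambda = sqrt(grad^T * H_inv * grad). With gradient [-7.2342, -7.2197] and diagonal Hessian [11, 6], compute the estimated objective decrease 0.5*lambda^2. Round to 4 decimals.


Step 1: H is diagonal, so H^(-1) * g = [-0.6577, -1.2033].
Step 2: g^T H^(-1) g = sum_i g_i^2 / H_ii
  = (-7.2342)^2/11 + (-7.2197)^2/6
  = 4.7576 + 8.6873 = 13.4449
Step 3: Objective decrease = 0.5 * g^T H^(-1) g = 6.7225


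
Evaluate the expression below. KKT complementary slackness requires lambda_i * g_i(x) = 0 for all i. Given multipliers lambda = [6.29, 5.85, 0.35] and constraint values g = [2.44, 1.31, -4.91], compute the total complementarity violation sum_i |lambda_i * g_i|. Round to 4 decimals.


KKT complementary slackness check:
lambda_1 * g_1 = 6.29 * 2.44 = 15.3476
lambda_2 * g_2 = 5.85 * 1.31 = 7.6635
lambda_3 * g_3 = 0.35 * -4.91 = -1.7185
Total violation = 15.3476 + 7.6635 + 1.7185 = 24.7296


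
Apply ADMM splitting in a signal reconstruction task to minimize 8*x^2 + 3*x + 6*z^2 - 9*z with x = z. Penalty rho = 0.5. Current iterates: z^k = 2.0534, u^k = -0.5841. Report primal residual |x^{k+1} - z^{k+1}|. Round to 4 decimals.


ADMM iteration with rho = 0.5, z^k = 2.0534, u^k = -0.5841
Step 1: x-update.
Minimize 8*x^2 + 3*x + (0.5/2)*(x - 2.0534 - 0.5841)^2
FOC: (2*8 + 0.5)*x = -3 + 0.5*(2.0534 + 0.5841)
x^{k+1} = -0.1019
Step 2: z-update.
Minimize 6*z^2 - 9*z + (0.5/2)*(-0.1019 - z - 0.5841)^2
FOC: (2*6 + 0.5)*z = 9 + 0.5*(-0.1019 - 0.5841)
z^{k+1} = 0.6926
Step 3: u-update.
u^{k+1} = -0.5841 - 0.1019 - 0.6926 = -1.3786
Step 4: Primal residual = |-0.1019 - 0.6926| = 0.7945


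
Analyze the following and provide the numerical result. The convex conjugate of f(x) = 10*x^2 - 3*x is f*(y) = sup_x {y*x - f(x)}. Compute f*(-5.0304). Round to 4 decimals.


f*(y) = sup_x {y*x - a*x^2 - b*x} = sup_x {(y-b)*x - a*x^2}
FOC: (y - b) - 2a*x = 0 => x* = (y - b)/(2a)
x* = (-5.0304 + 3)/(2*10) = -0.1015
f*(-5.0304) = (y-b)^2/(4a) = (-5.0304 + 3)^2/(4*10)
= 4.1225/40 = 0.1031


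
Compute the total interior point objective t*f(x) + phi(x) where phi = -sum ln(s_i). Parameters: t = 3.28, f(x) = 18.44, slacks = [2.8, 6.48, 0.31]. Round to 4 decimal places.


Step 1: Compute log-barrier.
ln values: [1.0296, 1.8687, -1.1712]
phi = -(1.0296 + 1.8687 - 1.1712) = -1.7272
Step 2: Compute augmented objective.
t*f(x) = 3.28*18.44 = 60.4832
Total = 60.4832 - 1.7272 = 58.756


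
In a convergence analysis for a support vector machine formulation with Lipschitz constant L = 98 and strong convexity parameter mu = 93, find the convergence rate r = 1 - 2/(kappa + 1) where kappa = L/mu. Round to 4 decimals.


Step 1: Compute the condition number.
kappa = L/mu = 98/93 = 1.0538
Step 2: Compute the convergence rate.
r = 1 - 2/(kappa + 1) = 1 - 2*mu/(L + mu) = (L - mu)/(L + mu) = 5/191 = 0.0262


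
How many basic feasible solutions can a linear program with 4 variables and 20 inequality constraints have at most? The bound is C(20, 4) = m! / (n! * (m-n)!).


Each vertex corresponds to some choice of n active constraints out of m, so the number of vertices is at most C(m, n) = m! / (n!(m-n)!).
m = 20, n = 4
Numerator: 20 * 19 * 18 * 17
Denominator: 4! = 24
C(20, 4) = 4845


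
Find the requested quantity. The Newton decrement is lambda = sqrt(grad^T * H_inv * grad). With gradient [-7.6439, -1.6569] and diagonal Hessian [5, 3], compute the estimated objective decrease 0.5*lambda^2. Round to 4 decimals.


Step 1: H is diagonal, so H^(-1) * g = [-1.5288, -0.5523].
Step 2: g^T H^(-1) g = sum_i g_i^2 / H_ii
  = (-7.6439)^2/5 + (-1.6569)^2/3
  = 11.6858 + 0.9151 = 12.6009
Step 3: Objective decrease = 0.5 * g^T H^(-1) g = 6.3005


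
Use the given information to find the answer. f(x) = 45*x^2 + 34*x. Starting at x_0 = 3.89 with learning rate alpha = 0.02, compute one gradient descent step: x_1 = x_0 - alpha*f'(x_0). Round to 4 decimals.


We compute the gradient at x_0 and apply the update.
f'(x) = 90*x + 34
f'(3.89) = 90*3.89 + 34 = 384.1
x_1 = 3.89 - 0.02*384.1 = -3.792


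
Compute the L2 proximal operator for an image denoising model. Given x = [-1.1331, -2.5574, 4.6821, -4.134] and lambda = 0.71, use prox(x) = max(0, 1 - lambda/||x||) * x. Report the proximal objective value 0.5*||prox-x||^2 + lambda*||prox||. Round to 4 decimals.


Step 1: Compute ||x||.
||x|| = 6.8437
Step 2: Compute scaling factor.
scale = max(0, 1 - 0.71/6.8437) = 0.8963
Step 3: prox(x) = [-1.0155, -2.2921, 4.1964, -3.7051]
||prox(x)|| = 6.1337
Step 4: Proximal objective.
0.5*||prox-x||^2 = 0.2521
lambda*||prox|| = 4.3549
Total = 4.607


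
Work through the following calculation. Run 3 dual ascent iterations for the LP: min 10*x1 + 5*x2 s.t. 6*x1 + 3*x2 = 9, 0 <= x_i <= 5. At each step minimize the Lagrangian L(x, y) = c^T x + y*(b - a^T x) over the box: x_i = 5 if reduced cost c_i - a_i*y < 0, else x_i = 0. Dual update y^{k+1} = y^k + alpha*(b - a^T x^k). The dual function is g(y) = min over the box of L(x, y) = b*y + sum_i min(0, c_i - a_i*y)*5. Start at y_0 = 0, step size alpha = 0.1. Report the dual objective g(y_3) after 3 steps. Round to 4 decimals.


Dual ascent for LP: min 10*x1 + 5*x2, 6*x1 + 3*x2 = 9, 0 <= x_i <= 5
Step 1: y^k = 0.0, reduced costs: (10.0, 5.0)
  x^k = (0.0, 0.0), subgradient = b - a^T x = 9.0
  y^{k+1} = 0.0 + 0.1*9.0 = 0.9
Step 2: y^k = 0.9, reduced costs: (4.6, 2.3)
  x^k = (0.0, 0.0), subgradient = b - a^T x = 9.0
  y^{k+1} = 0.9 + 0.1*9.0 = 1.8
Step 3: y^k = 1.8, reduced costs: (-0.8, -0.4)
  x^k = (5.0, 5.0), subgradient = b - a^T x = -36.0
  y^{k+1} = 1.8 + 0.1*-36.0 = -1.8
Dual objective at y_3 = -1.8: reduced costs (20.8, 10.4), box minimizer x = (0.0, 0.0)
g(y_3) = b*y + (c1 - a1*y)*x1 + (c2 - a2*y)*x2 = 9*(-1.8) + 20.8*0.0 + 10.4*0.0 = -16.2 + 0.0 + 0.0 = -16.2


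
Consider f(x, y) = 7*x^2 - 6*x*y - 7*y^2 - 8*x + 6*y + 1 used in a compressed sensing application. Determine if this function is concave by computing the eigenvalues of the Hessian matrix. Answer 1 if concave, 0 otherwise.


The Hessian of f(x,y) = 7*x^2 - 6*x*y - 7*y^2 - 8*x + 6*y + 1 is:
H = [[14, -6], [-6, -14]]
Trace = 14 - 14 = 0
Determinant = 14*-14 - (-6)^2 = -232
Discriminant = (0)^2 - 4*-232 = 928.0
Eigenvalues: lambda_1 = -15.2315, lambda_2 = 15.2315
The function is not concave.

0


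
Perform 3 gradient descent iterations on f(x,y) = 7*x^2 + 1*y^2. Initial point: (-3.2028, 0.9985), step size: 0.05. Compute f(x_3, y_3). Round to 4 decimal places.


Gradient descent on f(x,y) = 7*x^2 + 1*y^2.
Starting point: (-3.2028, 0.9985), alpha = 0.05
Step 1: grad_x = 2*7*-3.2028 = -44.8392, grad_y = 2*1*0.9985 = 1.997
  x_1 = -3.2028 - 0.05*-44.8392 = -0.9608
  y_1 = 0.9985 - 0.05*1.997 = 0.8987
Step 2: grad_x = 2*7*-0.9608 = -13.4518, grad_y = 2*1*0.8987 = 1.7973
  x_2 = -0.9608 - 0.05*-13.4518 = -0.2883
  y_2 = 0.8987 - 0.05*1.7973 = 0.8088
Step 3: grad_x = 2*7*-0.2883 = -4.0355, grad_y = 2*1*0.8088 = 1.6176
  x_3 = -0.2883 - 0.05*-4.0355 = -0.0865
  y_3 = 0.8088 - 0.05*1.6176 = 0.7279
f(-0.0865, 0.7279) = 7*(-0.0865)^2 + 1*0.7279^2 = 0.5822


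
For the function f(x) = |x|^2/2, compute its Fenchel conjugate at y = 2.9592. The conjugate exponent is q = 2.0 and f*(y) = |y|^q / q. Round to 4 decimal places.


The conjugate exponent q satisfies 1/p + 1/q = 1.
p = 2, so q = 2/(2 - 1) = 2.0
|y|^q = 2.9592^2.0 = 8.7569
f*(2.9592) = 8.7569 / 2.0 = 4.3784


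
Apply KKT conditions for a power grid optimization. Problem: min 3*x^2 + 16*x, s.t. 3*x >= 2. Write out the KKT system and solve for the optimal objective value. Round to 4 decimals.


Step 1: Try lambda = 0 (constraint inactive).
x_unc = -16/(2*3) = -2.6667
Check: 3*-2.6667 = -8.0001 < 2 -- violated!
Step 2: Constraint must be active: 3*x = 2
x* = 2/3 = 0.6667 (rounded; the exact value 2/3 is used below)
lambda = (2*3*(2/3) + 16)/3 = 6.6667
Step 3: Compute optimal value.
f(x*) = 3*(2/3)^2 + 16*(2/3) = 12.0


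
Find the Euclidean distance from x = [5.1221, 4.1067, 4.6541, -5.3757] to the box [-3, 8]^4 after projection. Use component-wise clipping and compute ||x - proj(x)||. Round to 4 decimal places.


Project each component onto [-3, 8].
clip(5.1221) = 5.1221, clip(4.1067) = 4.1067, clip(4.6541) = 4.6541, clip(-5.3757) = -3.0
Projection = [5.1221, 4.1067, 4.6541, -3.0]
Squared diffs: [0.0, 0.0, 0.0, 5.644]
Distance = sqrt(5.644) = 2.3757


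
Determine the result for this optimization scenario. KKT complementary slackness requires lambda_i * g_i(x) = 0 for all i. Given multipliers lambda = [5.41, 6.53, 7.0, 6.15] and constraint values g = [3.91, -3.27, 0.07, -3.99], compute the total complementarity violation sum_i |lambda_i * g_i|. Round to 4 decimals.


KKT complementary slackness check:
lambda_1 * g_1 = 5.41 * 3.91 = 21.1531
lambda_2 * g_2 = 6.53 * -3.27 = -21.3531
lambda_3 * g_3 = 7.0 * 0.07 = 0.49
lambda_4 * g_4 = 6.15 * -3.99 = -24.5385
Total violation = 21.1531 + 21.3531 + 0.49 + 24.5385 = 67.5347


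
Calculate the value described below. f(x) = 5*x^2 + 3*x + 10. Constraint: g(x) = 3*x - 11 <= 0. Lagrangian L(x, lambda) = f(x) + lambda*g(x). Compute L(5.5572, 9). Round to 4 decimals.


Step 1: Evaluate f(x).
f(5.5572) = 5*5.5572^2 + 3*5.5572 + 10 = 181.084
Step 2: Evaluate g(x).
g(5.5572) = 3*5.5572 - 11 = 5.6716
Step 3: Compute Lagrangian.
L = 181.084 + 9*5.6716 = 232.1284


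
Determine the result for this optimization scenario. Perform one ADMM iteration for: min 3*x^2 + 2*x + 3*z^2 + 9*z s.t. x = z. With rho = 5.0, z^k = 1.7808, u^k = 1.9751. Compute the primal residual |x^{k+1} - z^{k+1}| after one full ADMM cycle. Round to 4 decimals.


ADMM iteration with rho = 5.0, z^k = 1.7808, u^k = 1.9751
Step 1: x-update.
Minimize 3*x^2 + 2*x + (5.0/2)*(x - 1.7808 + 1.9751)^2
FOC: (2*3 + 5.0)*x = -2 + 5.0*(1.7808 - 1.9751)
x^{k+1} = -0.2701
Step 2: z-update.
Minimize 3*z^2 + 9*z + (5.0/2)*(-0.2701 - z + 1.9751)^2
FOC: (2*3 + 5.0)*z = -9 + 5.0*(-0.2701 + 1.9751)
z^{k+1} = -0.0432
Step 3: u-update.
u^{k+1} = 1.9751 - 0.2701 + 0.0432 = 1.7482
Step 4: Primal residual = |-0.2701 + 0.0432| = 0.2269


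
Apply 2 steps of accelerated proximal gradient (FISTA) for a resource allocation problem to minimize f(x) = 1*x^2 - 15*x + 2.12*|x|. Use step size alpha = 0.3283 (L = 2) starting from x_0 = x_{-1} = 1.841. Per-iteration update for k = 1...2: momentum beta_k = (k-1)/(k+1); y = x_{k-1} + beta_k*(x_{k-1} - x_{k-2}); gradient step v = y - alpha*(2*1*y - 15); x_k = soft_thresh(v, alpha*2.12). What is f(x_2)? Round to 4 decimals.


FISTA on f(x) = 1*x^2 - 15*x + 2.12*|x|
L = 2, alpha = 0.3283
Iteration 1: beta = 0.0, y = 1.841 + 0.0*(1.841 - 1.841) = 1.841
  grad(y) = -11.318, v = y - alpha*grad = 5.5567
  prox(v) = soft_thresh(5.5567, 0.696) = 4.8607
Iteration 2: beta = 0.3333, y = 4.8607 + 0.3333*(4.8607 - 1.841) = 5.8673
  grad(y) = -3.2655, v = y - alpha*grad = 6.9393
  prox(v) = soft_thresh(6.9393, 0.696) = 6.2433
f(x_2) = 1*6.2433^2 - 15*6.2433 + 2.12*|6.2433| = -41.4349


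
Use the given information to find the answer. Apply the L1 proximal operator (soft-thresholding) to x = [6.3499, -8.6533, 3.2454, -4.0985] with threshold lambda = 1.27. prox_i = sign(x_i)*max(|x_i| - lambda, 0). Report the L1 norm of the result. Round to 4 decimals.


Soft-thresholding with lambda = 1.27:
prox(6.3499) = sign(6.3499)*max(|6.3499| - 1.27, 0) = 5.0799
prox(-8.6533) = sign(-8.6533)*max(|-8.6533| - 1.27, 0) = -7.3833
prox(3.2454) = sign(3.2454)*max(|3.2454| - 1.27, 0) = 1.9754
prox(-4.0985) = sign(-4.0985)*max(|-4.0985| - 1.27, 0) = -2.8285
prox(x) = [5.0799, -7.3833, 1.9754, -2.8285]
||prox(x)||_1 = 5.0799 + 7.3833 + 1.9754 + 2.8285 = 17.2671


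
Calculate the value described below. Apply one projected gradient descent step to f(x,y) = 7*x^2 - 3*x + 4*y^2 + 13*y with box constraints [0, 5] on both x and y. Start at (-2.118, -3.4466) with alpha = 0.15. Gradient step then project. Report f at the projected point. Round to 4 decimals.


Step 1: Compute gradient at (-2.118, -3.4466).
grad_x = 2*7*-2.118 - 3 = -32.652
grad_y = 2*4*-3.4466 + 13 = -14.5728
Step 2: Gradient step.
x_raw = -2.118 - 0.15*-32.652 = 2.7798
y_raw = -3.4466 - 0.15*-14.5728 = -1.2607
Step 3: Project onto [0, 5].
x_proj = clip(2.7798) = 2.7798
y_proj = clip(-1.2607) = 0.0
Step 4: Evaluate f.
f(2.7798, 0.0) = 45.7516


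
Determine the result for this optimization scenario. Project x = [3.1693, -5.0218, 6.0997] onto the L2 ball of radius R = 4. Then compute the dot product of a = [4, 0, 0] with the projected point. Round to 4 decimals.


Step 1: Compute ||x|| (intermediates to 6 decimals).
||x|| = sqrt(3.1693^2 + (-5.0218)^2 + 6.0997^2) = 8.512889
Step 2: Project.
Since ||x|| > R, scale = R/||x|| = 4/8.512889 = 0.469876, proj(x) = scale * x
proj(x) = [1.489178, -2.359623, 2.866103]
Step 3: Dot product.
a^T * proj(x) = 4*1.489178 + 0*(-2.359623) + 0*2.866103 = 5.9567


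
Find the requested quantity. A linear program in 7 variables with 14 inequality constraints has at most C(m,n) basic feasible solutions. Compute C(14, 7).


Each vertex corresponds to some choice of n active constraints out of m, so the number of vertices is at most C(m, n) = m! / (n!(m-n)!).
m = 14, n = 7
Numerator: 14 * 13 * 12 * 11 * 10 * 9 * 8
Denominator: 7! = 5040
C(14, 7) = 3432


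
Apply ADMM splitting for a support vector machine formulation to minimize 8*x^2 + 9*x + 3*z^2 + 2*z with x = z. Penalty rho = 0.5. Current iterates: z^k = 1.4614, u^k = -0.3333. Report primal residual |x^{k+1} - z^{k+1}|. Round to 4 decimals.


ADMM iteration with rho = 0.5, z^k = 1.4614, u^k = -0.3333
Step 1: x-update.
Minimize 8*x^2 + 9*x + (0.5/2)*(x - 1.4614 - 0.3333)^2
FOC: (2*8 + 0.5)*x = -9 + 0.5*(1.4614 + 0.3333)
x^{k+1} = -0.4911
Step 2: z-update.
Minimize 3*z^2 + 2*z + (0.5/2)*(-0.4911 - z - 0.3333)^2
FOC: (2*3 + 0.5)*z = -2 + 0.5*(-0.4911 - 0.3333)
z^{k+1} = -0.3711
Step 3: u-update.
u^{k+1} = -0.3333 - 0.4911 + 0.3711 = -0.4533
Step 4: Primal residual = |-0.4911 + 0.3711| = 0.12


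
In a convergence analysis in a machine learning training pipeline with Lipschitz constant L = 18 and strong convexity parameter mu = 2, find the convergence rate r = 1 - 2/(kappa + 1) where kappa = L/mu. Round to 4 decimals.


Step 1: Compute the condition number.
kappa = L/mu = 18/2 = 9.0
Step 2: Compute the convergence rate.
r = 1 - 2/(kappa + 1) = 1 - 2*mu/(L + mu) = (L - mu)/(L + mu) = 16/20 = 0.8


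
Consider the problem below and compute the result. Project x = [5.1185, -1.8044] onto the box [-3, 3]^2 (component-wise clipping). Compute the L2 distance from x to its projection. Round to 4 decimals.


Project each component onto [-3, 3].
clip(5.1185) = 3.0, clip(-1.8044) = -1.8044
Projection = [3.0, -1.8044]
Squared diffs: [4.488, 0.0]
Distance = sqrt(4.488) = 2.1185


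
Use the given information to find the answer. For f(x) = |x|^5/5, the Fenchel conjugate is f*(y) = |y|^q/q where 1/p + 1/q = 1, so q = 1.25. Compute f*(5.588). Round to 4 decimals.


The conjugate exponent q satisfies 1/p + 1/q = 1.
p = 5, so q = 5/(5 - 1) = 1.25
|y|^q = 5.588^1.25 = 8.5915
f*(5.588) = 8.5915 / 1.25 = 6.8732


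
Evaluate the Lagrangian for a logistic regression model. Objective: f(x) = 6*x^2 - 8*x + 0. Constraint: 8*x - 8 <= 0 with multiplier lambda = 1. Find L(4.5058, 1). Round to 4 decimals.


Step 1: Evaluate f(x).
f(4.5058) = 6*4.5058^2 - 8*4.5058 + 0 = 85.767
Step 2: Evaluate g(x).
g(4.5058) = 8*4.5058 - 8 = 28.0464
Step 3: Compute Lagrangian.
L = 85.767 + 1*28.0464 = 113.8134


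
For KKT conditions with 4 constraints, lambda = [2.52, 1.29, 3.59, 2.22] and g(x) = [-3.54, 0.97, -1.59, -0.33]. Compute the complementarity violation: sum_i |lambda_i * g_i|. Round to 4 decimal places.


KKT complementary slackness check:
lambda_1 * g_1 = 2.52 * -3.54 = -8.9208
lambda_2 * g_2 = 1.29 * 0.97 = 1.2513
lambda_3 * g_3 = 3.59 * -1.59 = -5.7081
lambda_4 * g_4 = 2.22 * -0.33 = -0.7326
Total violation = 8.9208 + 1.2513 + 5.7081 + 0.7326 = 16.6128


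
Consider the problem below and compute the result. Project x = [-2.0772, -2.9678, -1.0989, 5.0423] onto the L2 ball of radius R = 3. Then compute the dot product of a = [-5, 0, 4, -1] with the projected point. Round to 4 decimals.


Step 1: Compute ||x|| (intermediates to 6 decimals).
||x|| = sqrt((-2.0772)^2 + (-2.9678)^2 + (-1.0989)^2 + 5.0423^2) = 6.305154
Step 2: Project.
Since ||x|| > R, scale = R/||x|| = 3/6.305154 = 0.475801, proj(x) = scale * x
proj(x) = [-0.988334, -1.412082, -0.522858, 2.399131]
Step 3: Dot product.
a^T * proj(x) = -5*(-0.988334) + 0*(-1.412082) + 4*(-0.522858) - 1*2.399131 = 0.4511
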